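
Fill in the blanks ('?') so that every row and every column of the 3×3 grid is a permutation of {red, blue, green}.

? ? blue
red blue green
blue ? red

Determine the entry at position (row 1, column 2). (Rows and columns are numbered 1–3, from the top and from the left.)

(r1,c1): row 1 has {blue}; column 1 has {red,blue}, so it must be green.
(r1,c2): row 1 has {blue,green}; column 2 has {blue}, so it must be red.

red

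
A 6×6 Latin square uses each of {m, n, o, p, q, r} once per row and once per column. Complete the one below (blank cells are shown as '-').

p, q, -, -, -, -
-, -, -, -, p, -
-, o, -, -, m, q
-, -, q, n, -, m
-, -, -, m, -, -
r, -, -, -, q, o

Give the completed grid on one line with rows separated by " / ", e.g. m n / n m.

p q m o n r / m r o q p n / n o p r m q / o p q n r m / q n r m o p / r m n p q o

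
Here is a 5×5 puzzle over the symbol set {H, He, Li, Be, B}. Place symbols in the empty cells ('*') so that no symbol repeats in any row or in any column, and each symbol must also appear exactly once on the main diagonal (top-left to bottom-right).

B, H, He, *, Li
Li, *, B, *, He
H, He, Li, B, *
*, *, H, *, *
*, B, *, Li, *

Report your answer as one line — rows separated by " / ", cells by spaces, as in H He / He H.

B H He Be Li / Li Be B H He / H He Li B Be / Be Li H He B / He B Be Li H

(r1,c4) = Be
(r2,c2) = Be
(r2,c4) = H
(r3,c5) = Be
(r4,c2) = Li
(r4,c4) = He
(r4,c5) = B
(r5,c3) = Be
(r5,c5) = H
(r4,c1) = Be
(r5,c1) = He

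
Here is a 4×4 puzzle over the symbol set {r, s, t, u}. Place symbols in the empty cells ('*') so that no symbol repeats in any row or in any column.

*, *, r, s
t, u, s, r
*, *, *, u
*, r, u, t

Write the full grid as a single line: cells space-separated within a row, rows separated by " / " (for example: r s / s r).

u t r s / t u s r / r s t u / s r u t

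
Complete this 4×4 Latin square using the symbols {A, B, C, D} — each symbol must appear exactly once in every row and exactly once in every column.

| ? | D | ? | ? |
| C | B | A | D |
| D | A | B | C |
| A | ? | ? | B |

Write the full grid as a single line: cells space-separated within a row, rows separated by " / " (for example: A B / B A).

B D C A / C B A D / D A B C / A C D B

(r1,c1) = B
(r1,c3) = C
(r1,c4) = A
(r4,c2) = C
(r4,c3) = D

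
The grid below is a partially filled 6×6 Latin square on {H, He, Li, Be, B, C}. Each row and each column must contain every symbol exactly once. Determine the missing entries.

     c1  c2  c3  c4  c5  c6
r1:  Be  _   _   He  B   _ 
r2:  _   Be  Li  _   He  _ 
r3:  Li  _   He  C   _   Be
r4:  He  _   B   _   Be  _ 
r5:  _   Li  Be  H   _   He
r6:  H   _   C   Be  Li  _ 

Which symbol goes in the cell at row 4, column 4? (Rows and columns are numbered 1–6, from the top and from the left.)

Li

(r1,c3) = H
(r2,c4) = B
(r3,c5) = H
(r4,c4) = Li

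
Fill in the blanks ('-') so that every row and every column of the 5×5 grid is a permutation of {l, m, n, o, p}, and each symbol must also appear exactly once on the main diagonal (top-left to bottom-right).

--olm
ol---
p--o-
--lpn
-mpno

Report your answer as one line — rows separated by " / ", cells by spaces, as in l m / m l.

n p o l m / o l n m p / p n m o l / m o l p n / l m p n o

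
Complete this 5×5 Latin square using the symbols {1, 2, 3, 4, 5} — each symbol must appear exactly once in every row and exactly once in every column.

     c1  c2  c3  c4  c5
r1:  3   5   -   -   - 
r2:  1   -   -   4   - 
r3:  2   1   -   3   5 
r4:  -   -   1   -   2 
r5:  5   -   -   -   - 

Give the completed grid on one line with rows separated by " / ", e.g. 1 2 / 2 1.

row 2 has {1,4}; column 5 has {2,5} — only 3 is left for (r2,c5).
row 3 has {1,2,3,5}; column 3 has {1} — only 4 is left for (r3,c3).
row 4 has {1,2}; column 1 has {1,2,3,5} — only 4 is left for (r4,c1).
row 4 has {1,2,4}; column 2 has {1,5} — only 3 is left for (r4,c2).
row 4 has {1,2,3,4}; column 4 has {3,4} — only 5 is left for (r4,c4).
row 1 has {3,5}; column 3 has {1,4} — only 2 is left for (r1,c3).
row 1 has {2,3,5}; column 4 has {3,4,5} — only 1 is left for (r1,c4).
row 1 has {1,2,3,5}; column 5 has {2,3,5} — only 4 is left for (r1,c5).
row 2 has {1,3,4}; column 2 has {1,3,5} — only 2 is left for (r2,c2).
row 2 has {1,2,3,4}; column 3 has {1,2,4} — only 5 is left for (r2,c3).
row 5 has {5}; column 2 has {1,2,3,5} — only 4 is left for (r5,c2).
row 5 has {4,5}; column 3 has {1,2,4,5} — only 3 is left for (r5,c3).
row 5 has {3,4,5}; column 4 has {1,3,4,5} — only 2 is left for (r5,c4).
row 5 has {2,3,4,5}; column 5 has {2,3,4,5} — only 1 is left for (r5,c5).

3 5 2 1 4 / 1 2 5 4 3 / 2 1 4 3 5 / 4 3 1 5 2 / 5 4 3 2 1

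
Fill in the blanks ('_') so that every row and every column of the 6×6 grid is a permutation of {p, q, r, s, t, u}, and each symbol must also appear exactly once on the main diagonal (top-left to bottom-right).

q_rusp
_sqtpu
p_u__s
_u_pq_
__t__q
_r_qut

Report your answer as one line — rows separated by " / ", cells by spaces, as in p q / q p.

q t r u s p / r s q t p u / p q u r t s / t u s p q r / u p t s r q / s r p q u t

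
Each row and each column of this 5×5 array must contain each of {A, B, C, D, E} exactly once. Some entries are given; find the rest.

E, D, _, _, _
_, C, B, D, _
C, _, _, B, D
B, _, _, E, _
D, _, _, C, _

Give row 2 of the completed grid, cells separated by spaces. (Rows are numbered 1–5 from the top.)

(r1,c4) = A
(r2,c1) = A
(r2,c5) = E

A C B D E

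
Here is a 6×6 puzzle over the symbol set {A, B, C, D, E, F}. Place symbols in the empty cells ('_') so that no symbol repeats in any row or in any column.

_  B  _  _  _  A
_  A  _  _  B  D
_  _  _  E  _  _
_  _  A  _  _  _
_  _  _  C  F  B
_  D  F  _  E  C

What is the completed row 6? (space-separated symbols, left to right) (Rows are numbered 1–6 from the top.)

B D F A E C

(r2,c4) = F
(r3,c6) = F
(r4,c6) = E
(r5,c2) = E
(r5,c3) = D
(r1,c4) = D
(r1,c5) = C
(r3,c2) = C
(r3,c3) = B
(r4,c2) = F
(r4,c4) = B
(r4,c5) = D
(r5,c1) = A
(r6,c1) = B
(r6,c4) = A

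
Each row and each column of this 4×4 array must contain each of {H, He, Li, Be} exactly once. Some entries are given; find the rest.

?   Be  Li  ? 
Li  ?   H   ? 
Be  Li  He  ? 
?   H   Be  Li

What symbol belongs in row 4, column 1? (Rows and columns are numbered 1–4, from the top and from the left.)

(r2,c2) = He
(r2,c4) = Be
(r3,c4) = H
(r4,c1) = He

He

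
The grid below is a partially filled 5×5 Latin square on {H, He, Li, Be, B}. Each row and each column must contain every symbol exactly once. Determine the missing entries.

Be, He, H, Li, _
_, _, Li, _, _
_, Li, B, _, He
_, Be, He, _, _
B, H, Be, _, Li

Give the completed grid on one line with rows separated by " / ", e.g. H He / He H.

Be He H Li B / He B Li H Be / H Li B Be He / Li Be He B H / B H Be He Li

Cell (r1,c5): row 1 has {H,He,Li,Be}; column 5 has {He,Li} → B.
Cell (r2,c2): row 2 has {Li}; column 2 has {H,He,Li,Be} → B.
Cell (r3,c1): row 3 has {He,Li,B}; column 1 has {Be,B} → H.
Cell (r3,c4): row 3 has {H,He,Li,B}; column 4 has {Li} → Be.
Cell (r4,c1): row 4 has {He,Be}; column 1 has {H,Be,B} → Li.
Cell (r4,c5): row 4 has {He,Li,Be}; column 5 has {He,Li,B} → H.
Cell (r5,c4): row 5 has {H,Li,Be,B}; column 4 has {Li,Be} → He.
Cell (r2,c1): row 2 has {Li,B}; column 1 has {H,Li,Be,B} → He.
Cell (r2,c4): row 2 has {He,Li,B}; column 4 has {He,Li,Be} → H.
Cell (r2,c5): row 2 has {H,He,Li,B}; column 5 has {H,He,Li,B} → Be.
Cell (r4,c4): row 4 has {H,He,Li,Be}; column 4 has {H,He,Li,Be} → B.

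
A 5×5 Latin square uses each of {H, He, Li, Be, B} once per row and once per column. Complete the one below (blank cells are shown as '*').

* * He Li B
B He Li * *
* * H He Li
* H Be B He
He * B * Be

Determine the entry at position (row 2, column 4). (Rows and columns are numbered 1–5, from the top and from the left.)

At row 1, column 2: row 1 has {He,Li,B}; column 2 has {H,He}; that leaves Be.
At row 2, column 5: row 2 has {He,Li,B}; column 5 has {He,Li,Be,B}; that leaves H.
At row 3, column 1: row 3 has {H,He,Li}; column 1 has {He,B}; that leaves Be.
At row 3, column 2: row 3 has {H,He,Li,Be}; column 2 has {H,He,Be}; that leaves B.
At row 4, column 1: row 4 has {H,He,Be,B}; column 1 has {He,Be,B}; that leaves Li.
At row 5, column 2: row 5 has {He,Be,B}; column 2 has {H,He,Be,B}; that leaves Li.
At row 5, column 4: row 5 has {He,Li,Be,B}; column 4 has {He,Li,B}; that leaves H.
At row 1, column 1: row 1 has {He,Li,Be,B}; column 1 has {He,Li,Be,B}; that leaves H.
At row 2, column 4: row 2 has {H,He,Li,B}; column 4 has {H,He,Li,B}; that leaves Be.

Be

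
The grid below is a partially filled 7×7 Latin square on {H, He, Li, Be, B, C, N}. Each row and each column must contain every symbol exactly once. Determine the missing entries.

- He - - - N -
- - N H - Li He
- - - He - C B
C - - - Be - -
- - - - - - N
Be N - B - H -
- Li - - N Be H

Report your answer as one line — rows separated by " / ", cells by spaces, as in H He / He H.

H He C Li B N Be / B Be N H C Li He / N H Be He Li C B / C B H N Be He Li / Li C He Be H B N / Be N Li B He H C / He Li B C N Be H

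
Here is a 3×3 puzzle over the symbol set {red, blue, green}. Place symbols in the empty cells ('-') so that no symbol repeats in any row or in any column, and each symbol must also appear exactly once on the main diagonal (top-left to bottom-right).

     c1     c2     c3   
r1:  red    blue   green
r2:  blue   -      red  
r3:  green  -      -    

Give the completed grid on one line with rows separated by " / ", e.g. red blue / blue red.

red blue green / blue green red / green red blue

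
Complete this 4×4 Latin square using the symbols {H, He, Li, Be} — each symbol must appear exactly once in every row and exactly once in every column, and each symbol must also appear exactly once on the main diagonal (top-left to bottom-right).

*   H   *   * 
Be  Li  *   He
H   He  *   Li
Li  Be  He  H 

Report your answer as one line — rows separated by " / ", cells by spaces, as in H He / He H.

(r1,c1) = He
(r1,c4) = Be
(r2,c3) = H
(r3,c3) = Be
(r1,c3) = Li

He H Li Be / Be Li H He / H He Be Li / Li Be He H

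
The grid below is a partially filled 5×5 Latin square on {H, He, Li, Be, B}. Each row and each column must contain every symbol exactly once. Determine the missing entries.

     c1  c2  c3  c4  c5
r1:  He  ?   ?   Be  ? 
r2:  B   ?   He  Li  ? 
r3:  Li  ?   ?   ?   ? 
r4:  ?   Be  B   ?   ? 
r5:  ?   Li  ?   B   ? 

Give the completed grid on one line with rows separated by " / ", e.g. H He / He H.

He B Li Be H / B H He Li Be / Li He Be H B / H Be B He Li / Be Li H B He

(r2,c2) = H
(r2,c5) = Be
(r4,c1) = H
(r4,c4) = He
(r4,c5) = Li
(r5,c1) = Be
(r5,c3) = H
(r5,c5) = He
(r1,c2) = B
(r1,c3) = Li
(r1,c5) = H
(r3,c2) = He
(r3,c3) = Be
(r3,c4) = H
(r3,c5) = B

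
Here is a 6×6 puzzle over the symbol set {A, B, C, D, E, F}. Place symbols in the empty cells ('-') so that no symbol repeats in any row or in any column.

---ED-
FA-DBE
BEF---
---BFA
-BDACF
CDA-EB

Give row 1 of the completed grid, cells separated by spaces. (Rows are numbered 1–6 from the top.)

A F B E D C

(r1,c1) = A
(r1,c6) = C
(r2,c3) = C
(r3,c4) = C
(r3,c5) = A
(r3,c6) = D
(r4,c2) = C
(r4,c3) = E
(r5,c1) = E
(r6,c4) = F
(r1,c2) = F
(r1,c3) = B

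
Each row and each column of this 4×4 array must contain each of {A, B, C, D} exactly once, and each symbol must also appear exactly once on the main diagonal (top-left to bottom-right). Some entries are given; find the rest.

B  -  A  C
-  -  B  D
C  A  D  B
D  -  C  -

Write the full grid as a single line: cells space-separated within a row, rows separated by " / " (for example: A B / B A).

B D A C / A C B D / C A D B / D B C A

(r1,c2) = D
(r2,c1) = A
(r2,c2) = C
(r4,c2) = B
(r4,c4) = A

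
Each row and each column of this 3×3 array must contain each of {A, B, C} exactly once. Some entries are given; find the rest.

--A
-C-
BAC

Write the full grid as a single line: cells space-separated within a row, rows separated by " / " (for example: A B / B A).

At row 1, column 1: row 1 has {A}; column 1 has {B}; that leaves C.
At row 1, column 2: row 1 has {A,C}; column 2 has {A,C}; that leaves B.
At row 2, column 1: row 2 has {C}; column 1 has {B,C}; that leaves A.
At row 2, column 3: row 2 has {A,C}; column 3 has {A,C}; that leaves B.

C B A / A C B / B A C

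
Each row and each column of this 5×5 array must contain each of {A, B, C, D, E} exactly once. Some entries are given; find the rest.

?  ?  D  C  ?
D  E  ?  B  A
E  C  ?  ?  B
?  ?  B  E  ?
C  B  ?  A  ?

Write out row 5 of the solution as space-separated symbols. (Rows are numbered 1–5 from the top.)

C B E A D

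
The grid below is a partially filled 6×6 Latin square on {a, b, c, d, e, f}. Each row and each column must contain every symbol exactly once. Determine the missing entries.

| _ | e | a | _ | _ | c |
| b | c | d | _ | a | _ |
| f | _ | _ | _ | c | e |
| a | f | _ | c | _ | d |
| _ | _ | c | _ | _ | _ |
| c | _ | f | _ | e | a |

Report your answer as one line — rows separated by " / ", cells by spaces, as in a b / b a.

d e a b f c / b c d e a f / f d b a c e / a f e c b d / e a c f d b / c b f d e a

(r1,c1) = d
(r2,c6) = f
(r3,c3) = b
(r4,c3) = e
(r4,c5) = b
(r5,c1) = e
(r5,c6) = b
(r1,c5) = f
(r2,c4) = e
(r5,c5) = d
(r1,c4) = b
(r5,c2) = a
(r5,c4) = f
(r6,c4) = d
(r3,c2) = d
(r3,c4) = a
(r6,c2) = b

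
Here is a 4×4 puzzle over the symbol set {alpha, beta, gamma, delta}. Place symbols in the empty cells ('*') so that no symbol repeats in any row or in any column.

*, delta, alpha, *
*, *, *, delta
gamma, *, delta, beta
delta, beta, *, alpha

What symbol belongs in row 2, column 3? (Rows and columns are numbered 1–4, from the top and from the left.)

beta

(r1,c1) = beta
(r1,c4) = gamma
(r2,c1) = alpha
(r2,c2) = gamma
(r2,c3) = beta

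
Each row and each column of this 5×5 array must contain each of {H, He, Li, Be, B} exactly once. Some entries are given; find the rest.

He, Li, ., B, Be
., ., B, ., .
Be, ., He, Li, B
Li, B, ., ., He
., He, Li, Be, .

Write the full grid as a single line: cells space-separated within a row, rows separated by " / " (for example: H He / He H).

He Li H B Be / H Be B He Li / Be H He Li B / Li B Be H He / B He Li Be H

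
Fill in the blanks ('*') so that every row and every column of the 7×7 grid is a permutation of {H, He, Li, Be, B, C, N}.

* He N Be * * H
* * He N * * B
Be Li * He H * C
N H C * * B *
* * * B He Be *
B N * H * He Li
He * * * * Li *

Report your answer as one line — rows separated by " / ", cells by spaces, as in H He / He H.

(r1,c6) = C
(r2,c6) = H
(r3,c3) = B
(r3,c6) = N
(r4,c4) = Li
(r4,c5) = Be
(r4,c7) = He
(r5,c2) = C
(r5,c7) = N
(r6,c3) = Be
(r6,c5) = C
(r7,c3) = H
(r7,c4) = C
(r7,c7) = Be
(r1,c1) = Li
(r1,c5) = B
(r2,c1) = C
(r2,c2) = Be
(r2,c5) = Li
(r5,c1) = H
(r5,c3) = Li
(r7,c2) = B
(r7,c5) = N

Li He N Be B C H / C Be He N Li H B / Be Li B He H N C / N H C Li Be B He / H C Li B He Be N / B N Be H C He Li / He B H C N Li Be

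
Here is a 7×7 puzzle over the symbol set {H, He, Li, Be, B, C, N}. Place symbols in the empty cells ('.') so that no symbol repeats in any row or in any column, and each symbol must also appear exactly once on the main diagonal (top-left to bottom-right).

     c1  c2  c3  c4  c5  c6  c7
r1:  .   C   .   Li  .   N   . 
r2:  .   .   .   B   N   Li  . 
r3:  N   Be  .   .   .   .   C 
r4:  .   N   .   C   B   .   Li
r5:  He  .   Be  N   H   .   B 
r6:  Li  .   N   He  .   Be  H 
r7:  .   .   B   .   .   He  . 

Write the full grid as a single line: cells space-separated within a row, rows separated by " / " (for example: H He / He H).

Cell (r1,c1): row 1 has {Li,C,N}; column 1 has {He,Li,N}; the diagonal has {H,Be,C} → B.
Cell (r2,c2): row 2 has {Li,B,N}; column 2 has {Be,C,N}; the diagonal has {H,Be,B,C} → He.
Cell (r2,c7): row 2 has {He,Li,B,N}; column 7 has {H,Li,B,C} → Be.
Cell (r3,c3): row 3 has {Be,C,N}; column 3 has {Be,B,N}; the diagonal has {H,He,Be,B,C} → Li.
Cell (r3,c4): row 3 has {Li,Be,C,N}; column 4 has {He,Li,B,C,N} → H.
Cell (r3,c5): row 3 has {H,Li,Be,C,N}; column 5 has {H,B,N} → He.
Cell (r3,c6): row 3 has {H,He,Li,Be,C,N}; column 6 has {He,Li,Be,N} → B.
Cell (r4,c6): row 4 has {Li,B,C,N}; column 6 has {He,Li,Be,B,N} → H.
Cell (r5,c2): row 5 has {H,He,Be,B,N}; column 2 has {He,Be,C,N} → Li.
Cell (r5,c6): row 5 has {H,He,Li,Be,B,N}; column 6 has {H,He,Li,Be,B,N} → C.
Cell (r6,c2): row 6 has {H,He,Li,Be,N}; column 2 has {He,Li,Be,C,N} → B.
Cell (r6,c5): row 6 has {H,He,Li,Be,B,N}; column 5 has {H,He,B,N} → C.
Cell (r7,c2): row 7 has {He,B}; column 2 has {He,Li,Be,B,C,N} → H.
Cell (r7,c4): row 7 has {H,He,B}; column 4 has {H,He,Li,B,C,N} → Be.
Cell (r7,c5): row 7 has {H,He,Be,B}; column 5 has {H,He,B,C,N} → Li.
Cell (r7,c7): row 7 has {H,He,Li,Be,B}; column 7 has {H,Li,Be,B,C}; the diagonal has {H,He,Li,Be,B,C} → N.
Cell (r1,c5): row 1 has {Li,B,C,N}; column 5 has {H,He,Li,B,C,N} → Be.
Cell (r1,c7): row 1 has {Li,Be,B,C,N}; column 7 has {H,Li,Be,B,C,N} → He.
Cell (r4,c1): row 4 has {H,Li,B,C,N}; column 1 has {He,Li,B,N} → Be.
Cell (r4,c3): row 4 has {H,Li,Be,B,C,N}; column 3 has {Li,Be,B,N} → He.
Cell (r7,c1): row 7 has {H,He,Li,Be,B,N}; column 1 has {He,Li,Be,B,N} → C.
Cell (r1,c3): row 1 has {He,Li,Be,B,C,N}; column 3 has {He,Li,Be,B,N} → H.
Cell (r2,c1): row 2 has {He,Li,Be,B,N}; column 1 has {He,Li,Be,B,C,N} → H.
Cell (r2,c3): row 2 has {H,He,Li,Be,B,N}; column 3 has {H,He,Li,Be,B,N} → C.

B C H Li Be N He / H He C B N Li Be / N Be Li H He B C / Be N He C B H Li / He Li Be N H C B / Li B N He C Be H / C H B Be Li He N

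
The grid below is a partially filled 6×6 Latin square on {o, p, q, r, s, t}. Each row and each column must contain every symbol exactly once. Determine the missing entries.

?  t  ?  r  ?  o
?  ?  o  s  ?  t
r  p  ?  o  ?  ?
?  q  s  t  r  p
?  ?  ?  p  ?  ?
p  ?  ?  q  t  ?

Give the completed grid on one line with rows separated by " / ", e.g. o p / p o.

s t p r q o / q r o s p t / r p t o s q / o q s t r p / t s q p o r / p o r q t s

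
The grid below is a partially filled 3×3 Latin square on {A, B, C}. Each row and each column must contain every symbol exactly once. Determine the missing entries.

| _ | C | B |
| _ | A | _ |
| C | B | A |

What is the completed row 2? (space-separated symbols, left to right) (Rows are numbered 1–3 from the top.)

B A C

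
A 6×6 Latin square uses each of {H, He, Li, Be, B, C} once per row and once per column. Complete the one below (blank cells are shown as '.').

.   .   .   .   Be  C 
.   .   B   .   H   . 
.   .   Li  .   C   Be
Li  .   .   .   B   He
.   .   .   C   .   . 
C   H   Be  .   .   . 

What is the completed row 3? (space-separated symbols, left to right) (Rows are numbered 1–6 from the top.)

H He Li B C Be

(r2,c6) = Li
(r6,c6) = B
(r5,c6) = H
(r5,c3) = He
(r5,c5) = Li
(r6,c5) = He
(r1,c3) = H
(r4,c3) = C
(r6,c4) = Li
(r4,c2) = Be
(r4,c4) = H
(r5,c2) = B
(r3,c2) = He
(r3,c4) = B
(r5,c1) = Be
(r1,c2) = Li
(r1,c4) = He
(r2,c1) = He
(r2,c2) = C
(r2,c4) = Be
(r3,c1) = H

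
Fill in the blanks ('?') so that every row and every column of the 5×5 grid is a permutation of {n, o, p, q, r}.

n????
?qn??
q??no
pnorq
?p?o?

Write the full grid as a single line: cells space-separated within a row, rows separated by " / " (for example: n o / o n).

n o r q p / o q n p r / q r p n o / p n o r q / r p q o n

(r2,c4): row 2 has {n,q}; column 4 has {n,o,r}, so it must be p.
(r2,c5): row 2 has {n,p,q}; column 5 has {o,q}, so it must be r.
(r3,c2): row 3 has {n,o,q}; column 2 has {n,p,q}, so it must be r.
(r3,c3): row 3 has {n,o,q,r}; column 3 has {n,o}, so it must be p.
(r5,c1): row 5 has {o,p}; column 1 has {n,p,q}, so it must be r.
(r5,c3): row 5 has {o,p,r}; column 3 has {n,o,p}, so it must be q.
(r5,c5): row 5 has {o,p,q,r}; column 5 has {o,q,r}, so it must be n.
(r1,c2): row 1 has {n}; column 2 has {n,p,q,r}, so it must be o.
(r1,c3): row 1 has {n,o}; column 3 has {n,o,p,q}, so it must be r.
(r1,c4): row 1 has {n,o,r}; column 4 has {n,o,p,r}, so it must be q.
(r1,c5): row 1 has {n,o,q,r}; column 5 has {n,o,q,r}, so it must be p.
(r2,c1): row 2 has {n,p,q,r}; column 1 has {n,p,q,r}, so it must be o.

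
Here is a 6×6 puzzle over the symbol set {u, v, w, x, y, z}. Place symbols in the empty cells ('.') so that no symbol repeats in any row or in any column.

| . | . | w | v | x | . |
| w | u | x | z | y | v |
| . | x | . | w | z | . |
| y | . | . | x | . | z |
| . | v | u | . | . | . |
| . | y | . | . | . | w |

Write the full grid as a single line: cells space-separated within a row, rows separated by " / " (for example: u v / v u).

u z w v x y / w u x z y v / v x y w z u / y w v x u z / z v u y w x / x y z u v w

Cell (r1,c2): row 1 has {v,w,x}; column 2 has {u,v,x,y} → z.
Cell (r4,c2): row 4 has {x,y,z}; column 2 has {u,v,x,y,z} → w.
Cell (r4,c3): row 4 has {w,x,y,z}; column 3 has {u,w,x} → v.
Cell (r4,c5): row 4 has {v,w,x,y,z}; column 5 has {x,y,z} → u.
Cell (r5,c4): row 5 has {u,v}; column 4 has {v,w,x,z} → y.
Cell (r5,c5): row 5 has {u,v,y}; column 5 has {u,x,y,z} → w.
Cell (r5,c6): row 5 has {u,v,w,y}; column 6 has {v,w,z} → x.
Cell (r6,c3): row 6 has {w,y}; column 3 has {u,v,w,x} → z.
Cell (r6,c4): row 6 has {w,y,z}; column 4 has {v,w,x,y,z} → u.
Cell (r6,c5): row 6 has {u,w,y,z}; column 5 has {u,w,x,y,z} → v.
Cell (r1,c1): row 1 has {v,w,x,z}; column 1 has {w,y} → u.
Cell (r1,c6): row 1 has {u,v,w,x,z}; column 6 has {v,w,x,z} → y.
Cell (r3,c1): row 3 has {w,x,z}; column 1 has {u,w,y} → v.
Cell (r3,c3): row 3 has {v,w,x,z}; column 3 has {u,v,w,x,z} → y.
Cell (r3,c6): row 3 has {v,w,x,y,z}; column 6 has {v,w,x,y,z} → u.
Cell (r5,c1): row 5 has {u,v,w,x,y}; column 1 has {u,v,w,y} → z.
Cell (r6,c1): row 6 has {u,v,w,y,z}; column 1 has {u,v,w,y,z} → x.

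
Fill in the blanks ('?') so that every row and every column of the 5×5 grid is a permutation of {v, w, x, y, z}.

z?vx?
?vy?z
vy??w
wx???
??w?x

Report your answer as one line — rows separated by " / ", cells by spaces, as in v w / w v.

z w v x y / x v y w z / v y x z w / w x z y v / y z w v x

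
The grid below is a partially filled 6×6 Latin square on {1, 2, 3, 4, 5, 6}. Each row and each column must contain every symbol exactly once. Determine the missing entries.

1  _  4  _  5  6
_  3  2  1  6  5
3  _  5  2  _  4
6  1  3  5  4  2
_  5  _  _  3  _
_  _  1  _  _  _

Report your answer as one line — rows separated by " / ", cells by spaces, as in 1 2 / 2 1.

1 2 4 3 5 6 / 4 3 2 1 6 5 / 3 6 5 2 1 4 / 6 1 3 5 4 2 / 2 5 6 4 3 1 / 5 4 1 6 2 3

(r1,c2) = 2
(r1,c4) = 3
(r2,c1) = 4
(r3,c2) = 6
(r3,c5) = 1
(r5,c1) = 2
(r5,c3) = 6
(r5,c4) = 4
(r5,c6) = 1
(r6,c1) = 5
(r6,c2) = 4
(r6,c4) = 6
(r6,c5) = 2
(r6,c6) = 3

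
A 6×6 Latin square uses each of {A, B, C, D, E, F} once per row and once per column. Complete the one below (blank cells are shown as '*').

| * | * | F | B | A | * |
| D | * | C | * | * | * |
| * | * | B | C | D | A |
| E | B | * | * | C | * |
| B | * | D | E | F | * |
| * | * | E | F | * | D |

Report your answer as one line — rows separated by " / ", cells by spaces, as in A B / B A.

C D F B A E / D F C A E B / F E B C D A / E B A D C F / B A D E F C / A C E F B D

row 1 has {A,B,F}; column 1 has {B,D,E} — only C is left for (r1,c1).
row 1 has {A,B,C,F}; column 6 has {A,D} — only E is left for (r1,c6).
row 2 has {C,D}; column 4 has {B,C,E,F} — only A is left for (r2,c4).
row 3 has {A,B,C,D}; column 1 has {B,C,D,E} — only F is left for (r3,c1).
row 3 has {A,B,C,D,F}; column 2 has {B} — only E is left for (r3,c2).
row 4 has {B,C,E}; column 3 has {B,C,D,E,F} — only A is left for (r4,c3).
row 4 has {A,B,C,E}; column 4 has {A,B,C,E,F} — only D is left for (r4,c4).
row 4 has {A,B,C,D,E}; column 6 has {A,D,E} — only F is left for (r4,c6).
row 5 has {B,D,E,F}; column 6 has {A,D,E,F} — only C is left for (r5,c6).
row 6 has {D,E,F}; column 1 has {B,C,D,E,F} — only A is left for (r6,c1).
row 6 has {A,D,E,F}; column 2 has {B,E} — only C is left for (r6,c2).
row 6 has {A,C,D,E,F}; column 5 has {A,C,D,F} — only B is left for (r6,c5).
row 1 has {A,B,C,E,F}; column 2 has {B,C,E} — only D is left for (r1,c2).
row 2 has {A,C,D}; column 2 has {B,C,D,E} — only F is left for (r2,c2).
row 2 has {A,C,D,F}; column 5 has {A,B,C,D,F} — only E is left for (r2,c5).
row 2 has {A,C,D,E,F}; column 6 has {A,C,D,E,F} — only B is left for (r2,c6).
row 5 has {B,C,D,E,F}; column 2 has {B,C,D,E,F} — only A is left for (r5,c2).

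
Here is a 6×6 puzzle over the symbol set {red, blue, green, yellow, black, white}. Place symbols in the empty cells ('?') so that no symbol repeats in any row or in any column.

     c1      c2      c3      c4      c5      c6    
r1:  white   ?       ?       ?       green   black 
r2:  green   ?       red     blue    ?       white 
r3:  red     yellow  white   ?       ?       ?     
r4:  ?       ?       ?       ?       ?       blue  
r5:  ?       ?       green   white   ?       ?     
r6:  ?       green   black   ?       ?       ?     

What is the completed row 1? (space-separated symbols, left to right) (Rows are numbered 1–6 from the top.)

white red blue yellow green black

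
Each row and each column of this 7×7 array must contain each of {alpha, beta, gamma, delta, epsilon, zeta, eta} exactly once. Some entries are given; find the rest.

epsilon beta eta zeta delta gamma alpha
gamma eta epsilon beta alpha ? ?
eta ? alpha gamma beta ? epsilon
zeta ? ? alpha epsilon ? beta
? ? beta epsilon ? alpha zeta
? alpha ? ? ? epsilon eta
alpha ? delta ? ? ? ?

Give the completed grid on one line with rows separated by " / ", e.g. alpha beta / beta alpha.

(r2,c7) = delta
(r4,c3) = gamma
(r5,c1) = delta
(r5,c2) = gamma
(r5,c5) = eta
(r6,c1) = beta
(r6,c3) = zeta
(r6,c4) = delta
(r6,c5) = gamma
(r7,c4) = eta
(r7,c5) = zeta
(r7,c6) = beta
(r7,c7) = gamma
(r2,c6) = zeta
(r3,c6) = delta
(r4,c2) = delta
(r4,c6) = eta
(r7,c2) = epsilon
(r3,c2) = zeta

epsilon beta eta zeta delta gamma alpha / gamma eta epsilon beta alpha zeta delta / eta zeta alpha gamma beta delta epsilon / zeta delta gamma alpha epsilon eta beta / delta gamma beta epsilon eta alpha zeta / beta alpha zeta delta gamma epsilon eta / alpha epsilon delta eta zeta beta gamma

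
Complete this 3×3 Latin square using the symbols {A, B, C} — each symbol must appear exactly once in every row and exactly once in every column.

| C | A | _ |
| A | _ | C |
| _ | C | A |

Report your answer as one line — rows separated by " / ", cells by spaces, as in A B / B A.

C A B / A B C / B C A

(r1,c3): row 1 has {A,C}; column 3 has {A,C}, so it must be B.
(r2,c2): row 2 has {A,C}; column 2 has {A,C}, so it must be B.
(r3,c1): row 3 has {A,C}; column 1 has {A,C}, so it must be B.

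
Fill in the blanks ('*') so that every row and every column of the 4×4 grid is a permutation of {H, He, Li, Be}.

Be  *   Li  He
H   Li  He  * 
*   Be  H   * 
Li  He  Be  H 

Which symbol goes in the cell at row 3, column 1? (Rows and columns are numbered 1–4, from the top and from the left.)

He

Cell (r1,c2): row 1 has {He,Li,Be}; column 2 has {He,Li,Be} → H.
Cell (r2,c4): row 2 has {H,He,Li}; column 4 has {H,He} → Be.
Cell (r3,c1): row 3 has {H,Be}; column 1 has {H,Li,Be} → He.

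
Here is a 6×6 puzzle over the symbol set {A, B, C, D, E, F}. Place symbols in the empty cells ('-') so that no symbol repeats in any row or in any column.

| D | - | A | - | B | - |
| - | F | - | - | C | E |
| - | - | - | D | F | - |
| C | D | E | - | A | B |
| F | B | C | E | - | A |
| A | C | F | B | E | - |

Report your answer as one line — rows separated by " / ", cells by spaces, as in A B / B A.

D E A C B F / B F D A C E / E A B D F C / C D E F A B / F B C E D A / A C F B E D

(r1,c2) = E
(r2,c1) = B
(r2,c3) = D
(r2,c4) = A
(r3,c1) = E
(r3,c2) = A
(r3,c3) = B
(r3,c6) = C
(r4,c4) = F
(r5,c5) = D
(r6,c6) = D
(r1,c4) = C
(r1,c6) = F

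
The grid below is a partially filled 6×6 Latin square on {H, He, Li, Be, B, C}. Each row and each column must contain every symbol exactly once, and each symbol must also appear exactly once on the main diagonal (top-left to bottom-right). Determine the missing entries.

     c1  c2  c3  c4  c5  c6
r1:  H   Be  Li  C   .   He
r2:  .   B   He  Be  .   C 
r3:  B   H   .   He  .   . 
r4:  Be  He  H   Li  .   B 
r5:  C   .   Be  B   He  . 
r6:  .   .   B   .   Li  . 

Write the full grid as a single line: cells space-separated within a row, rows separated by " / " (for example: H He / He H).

row 1 has {H,He,Li,Be,C}; column 5 has {He,Li} — only B is left for (r1,c5).
row 2 has {He,Be,B,C}; column 1 has {H,Be,B,C} — only Li is left for (r2,c1).
row 2 has {He,Li,Be,B,C}; column 5 has {He,Li,B} — only H is left for (r2,c5).
row 3 has {H,He,B}; column 3 has {H,He,Li,Be,B}; the diagonal has {H,He,Li,B} — only C is left for (r3,c3).
row 3 has {H,He,B,C}; column 5 has {H,He,Li,B} — only Be is left for (r3,c5).
row 3 has {H,He,Be,B,C}; column 6 has {He,B,C} — only Li is left for (r3,c6).
row 4 has {H,He,Li,Be,B}; column 5 has {H,He,Li,Be,B} — only C is left for (r4,c5).
row 5 has {He,Be,B,C}; column 2 has {H,He,Be,B} — only Li is left for (r5,c2).
row 5 has {He,Li,Be,B,C}; column 6 has {He,Li,B,C} — only H is left for (r5,c6).
row 6 has {Li,B}; column 1 has {H,Li,Be,B,C} — only He is left for (r6,c1).
row 6 has {He,Li,B}; column 2 has {H,He,Li,Be,B} — only C is left for (r6,c2).
row 6 has {He,Li,B,C}; column 4 has {He,Li,Be,B,C} — only H is left for (r6,c4).
row 6 has {H,He,Li,B,C}; column 6 has {H,He,Li,B,C}; the diagonal has {H,He,Li,B,C} — only Be is left for (r6,c6).

H Be Li C B He / Li B He Be H C / B H C He Be Li / Be He H Li C B / C Li Be B He H / He C B H Li Be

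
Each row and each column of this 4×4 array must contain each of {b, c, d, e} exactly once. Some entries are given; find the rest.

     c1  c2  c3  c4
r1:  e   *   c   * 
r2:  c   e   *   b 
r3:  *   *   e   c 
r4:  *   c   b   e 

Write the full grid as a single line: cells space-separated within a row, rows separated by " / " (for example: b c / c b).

e b c d / c e d b / b d e c / d c b e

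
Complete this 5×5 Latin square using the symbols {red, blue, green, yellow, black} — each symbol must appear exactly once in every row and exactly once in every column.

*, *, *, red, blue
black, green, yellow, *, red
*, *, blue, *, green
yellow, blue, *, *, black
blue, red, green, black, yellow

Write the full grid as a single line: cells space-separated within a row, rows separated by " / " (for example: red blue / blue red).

green yellow black red blue / black green yellow blue red / red black blue yellow green / yellow blue red green black / blue red green black yellow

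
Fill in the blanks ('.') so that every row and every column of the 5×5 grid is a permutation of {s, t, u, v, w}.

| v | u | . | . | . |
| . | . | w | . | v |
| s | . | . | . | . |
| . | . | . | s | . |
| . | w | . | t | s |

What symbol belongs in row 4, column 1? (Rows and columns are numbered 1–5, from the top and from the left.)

row 1 has {u,v}; column 4 has {s,t} — only w is left for (r1,c4).
row 1 has {u,v,w}; column 5 has {s,v} — only t is left for (r1,c5).
row 2 has {v,w}; column 4 has {s,t,w} — only u is left for (r2,c4).
row 3 has {s}; column 4 has {s,t,u,w} — only v is left for (r3,c4).
row 5 has {s,t,w}; column 1 has {s,v} — only u is left for (r5,c1).
row 5 has {s,t,u,w}; column 3 has {w} — only v is left for (r5,c3).
row 1 has {t,u,v,w}; column 3 has {v,w} — only s is left for (r1,c3).
row 2 has {u,v,w}; column 1 has {s,u,v} — only t is left for (r2,c1).
row 2 has {t,u,v,w}; column 2 has {u,w} — only s is left for (r2,c2).
row 3 has {s,v}; column 2 has {s,u,w} — only t is left for (r3,c2).
row 3 has {s,t,v}; column 3 has {s,v,w} — only u is left for (r3,c3).
row 3 has {s,t,u,v}; column 5 has {s,t,v} — only w is left for (r3,c5).
row 4 has {s}; column 1 has {s,t,u,v} — only w is left for (r4,c1).

w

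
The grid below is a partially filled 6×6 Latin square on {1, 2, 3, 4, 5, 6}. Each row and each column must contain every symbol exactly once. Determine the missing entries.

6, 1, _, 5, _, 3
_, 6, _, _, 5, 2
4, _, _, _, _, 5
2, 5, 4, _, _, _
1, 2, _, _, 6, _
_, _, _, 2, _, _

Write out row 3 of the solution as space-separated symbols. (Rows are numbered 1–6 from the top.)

4 3 6 1 2 5

(r1,c3) = 2
(r1,c5) = 4
(r2,c1) = 3
(r2,c3) = 1
(r2,c4) = 4
(r3,c2) = 3
(r3,c3) = 6
(r3,c4) = 1
(r3,c5) = 2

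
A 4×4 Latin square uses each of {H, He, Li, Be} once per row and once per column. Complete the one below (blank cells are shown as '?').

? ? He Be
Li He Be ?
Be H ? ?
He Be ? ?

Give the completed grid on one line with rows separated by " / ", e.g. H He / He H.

At row 1, column 1: row 1 has {He,Be}; column 1 has {He,Li,Be}; that leaves H.
At row 1, column 2: row 1 has {H,He,Be}; column 2 has {H,He,Be}; that leaves Li.
At row 2, column 4: row 2 has {He,Li,Be}; column 4 has {Be}; that leaves H.
At row 3, column 3: row 3 has {H,Be}; column 3 has {He,Be}; that leaves Li.
At row 3, column 4: row 3 has {H,Li,Be}; column 4 has {H,Be}; that leaves He.
At row 4, column 3: row 4 has {He,Be}; column 3 has {He,Li,Be}; that leaves H.
At row 4, column 4: row 4 has {H,He,Be}; column 4 has {H,He,Be}; that leaves Li.

H Li He Be / Li He Be H / Be H Li He / He Be H Li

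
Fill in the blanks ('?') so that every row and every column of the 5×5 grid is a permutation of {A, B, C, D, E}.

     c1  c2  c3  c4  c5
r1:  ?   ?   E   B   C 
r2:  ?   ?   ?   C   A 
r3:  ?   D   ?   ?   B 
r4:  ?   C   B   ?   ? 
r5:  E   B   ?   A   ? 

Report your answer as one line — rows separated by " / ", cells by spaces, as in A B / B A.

D A E B C / B E D C A / C D A E B / A C B D E / E B C A D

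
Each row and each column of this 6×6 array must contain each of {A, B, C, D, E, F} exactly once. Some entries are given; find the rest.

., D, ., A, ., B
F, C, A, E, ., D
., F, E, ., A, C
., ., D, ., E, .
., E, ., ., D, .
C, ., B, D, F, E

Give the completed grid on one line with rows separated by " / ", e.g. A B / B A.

row 1 has {A,B,D}; column 1 has {C,F} — only E is left for (r1,c1).
row 1 has {A,B,D,E}; column 5 has {A,D,E,F} — only C is left for (r1,c5).
row 2 has {A,C,D,E,F}; column 5 has {A,C,D,E,F} — only B is left for (r2,c5).
row 3 has {A,C,E,F}; column 4 has {A,D,E} — only B is left for (r3,c4).
row 6 has {B,C,D,E,F}; column 2 has {C,D,E,F} — only A is left for (r6,c2).
row 1 has {A,B,C,D,E}; column 3 has {A,B,D,E} — only F is left for (r1,c3).
row 3 has {A,B,C,E,F}; column 1 has {C,E,F} — only D is left for (r3,c1).
row 4 has {D,E}; column 2 has {A,C,D,E,F} — only B is left for (r4,c2).
row 5 has {D,E}; column 3 has {A,B,D,E,F} — only C is left for (r5,c3).
row 5 has {C,D,E}; column 4 has {A,B,D,E} — only F is left for (r5,c4).
row 5 has {C,D,E,F}; column 6 has {B,C,D,E} — only A is left for (r5,c6).
row 4 has {B,D,E}; column 1 has {C,D,E,F} — only A is left for (r4,c1).
row 4 has {A,B,D,E}; column 4 has {A,B,D,E,F} — only C is left for (r4,c4).
row 4 has {A,B,C,D,E}; column 6 has {A,B,C,D,E} — only F is left for (r4,c6).
row 5 has {A,C,D,E,F}; column 1 has {A,C,D,E,F} — only B is left for (r5,c1).

E D F A C B / F C A E B D / D F E B A C / A B D C E F / B E C F D A / C A B D F E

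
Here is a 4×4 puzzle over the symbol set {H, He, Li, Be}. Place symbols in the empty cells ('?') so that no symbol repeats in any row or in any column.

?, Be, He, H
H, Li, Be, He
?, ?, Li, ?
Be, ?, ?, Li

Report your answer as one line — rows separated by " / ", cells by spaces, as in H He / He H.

Li Be He H / H Li Be He / He H Li Be / Be He H Li

(r1,c1) = Li
(r3,c1) = He
(r3,c2) = H
(r3,c4) = Be
(r4,c2) = He
(r4,c3) = H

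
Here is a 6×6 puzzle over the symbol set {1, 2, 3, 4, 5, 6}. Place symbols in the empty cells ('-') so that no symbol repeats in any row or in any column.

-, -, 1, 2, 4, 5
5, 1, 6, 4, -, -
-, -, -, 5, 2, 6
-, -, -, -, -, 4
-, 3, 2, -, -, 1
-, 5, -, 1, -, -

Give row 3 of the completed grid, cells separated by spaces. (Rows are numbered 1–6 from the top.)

1 4 3 5 2 6

row 1 has {1,2,4,5}; column 2 has {1,3,5} — only 6 is left for (r1,c2).
row 2 has {1,4,5,6}; column 5 has {2,4} — only 3 is left for (r2,c5).
row 2 has {1,3,4,5,6}; column 6 has {1,4,5,6} — only 2 is left for (r2,c6).
row 3 has {2,5,6}; column 2 has {1,3,5,6} — only 4 is left for (r3,c2).
row 3 has {2,4,5,6}; column 3 has {1,2,6} — only 3 is left for (r3,c3).
row 4 has {4}; column 2 has {1,3,4,5,6} — only 2 is left for (r4,c2).
row 4 has {2,4}; column 3 has {1,2,3,6} — only 5 is left for (r4,c3).
row 5 has {1,2,3}; column 4 has {1,2,4,5} — only 6 is left for (r5,c4).
row 5 has {1,2,3,6}; column 5 has {2,3,4} — only 5 is left for (r5,c5).
row 6 has {1,5}; column 3 has {1,2,3,5,6} — only 4 is left for (r6,c3).
row 6 has {1,4,5}; column 5 has {2,3,4,5} — only 6 is left for (r6,c5).
row 6 has {1,4,5,6}; column 6 has {1,2,4,5,6} — only 3 is left for (r6,c6).
row 1 has {1,2,4,5,6}; column 1 has {5} — only 3 is left for (r1,c1).
row 3 has {2,3,4,5,6}; column 1 has {3,5} — only 1 is left for (r3,c1).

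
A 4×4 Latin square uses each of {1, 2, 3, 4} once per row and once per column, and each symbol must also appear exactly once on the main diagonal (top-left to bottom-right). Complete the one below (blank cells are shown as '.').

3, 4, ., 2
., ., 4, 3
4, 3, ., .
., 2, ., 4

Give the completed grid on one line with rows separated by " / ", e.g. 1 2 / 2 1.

3 4 1 2 / 2 1 4 3 / 4 3 2 1 / 1 2 3 4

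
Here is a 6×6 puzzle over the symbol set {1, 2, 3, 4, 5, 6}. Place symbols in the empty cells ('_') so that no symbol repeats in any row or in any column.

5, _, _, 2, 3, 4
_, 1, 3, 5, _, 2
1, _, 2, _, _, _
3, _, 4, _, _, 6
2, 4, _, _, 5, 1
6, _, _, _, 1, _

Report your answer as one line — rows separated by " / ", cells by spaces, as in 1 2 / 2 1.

5 6 1 2 3 4 / 4 1 3 5 6 2 / 1 3 2 6 4 5 / 3 5 4 1 2 6 / 2 4 6 3 5 1 / 6 2 5 4 1 3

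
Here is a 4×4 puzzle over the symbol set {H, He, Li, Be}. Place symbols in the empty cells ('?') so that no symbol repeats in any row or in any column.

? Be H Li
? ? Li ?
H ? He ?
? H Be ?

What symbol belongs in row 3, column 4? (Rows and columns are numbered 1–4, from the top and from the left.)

Be

Cell (r1,c1): row 1 has {H,Li,Be}; column 1 has {H} → He.
Cell (r2,c1): row 2 has {Li}; column 1 has {H,He} → Be.
Cell (r2,c2): row 2 has {Li,Be}; column 2 has {H,Be} → He.
Cell (r2,c4): row 2 has {He,Li,Be}; column 4 has {Li} → H.
Cell (r3,c2): row 3 has {H,He}; column 2 has {H,He,Be} → Li.
Cell (r3,c4): row 3 has {H,He,Li}; column 4 has {H,Li} → Be.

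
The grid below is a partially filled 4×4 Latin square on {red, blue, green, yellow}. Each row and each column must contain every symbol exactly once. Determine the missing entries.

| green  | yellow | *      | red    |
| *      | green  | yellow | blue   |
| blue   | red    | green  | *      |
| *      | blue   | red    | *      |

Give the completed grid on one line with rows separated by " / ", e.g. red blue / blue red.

Cell (r1,c3): row 1 has {red,green,yellow}; column 3 has {red,green,yellow} → blue.
Cell (r2,c1): row 2 has {blue,green,yellow}; column 1 has {blue,green} → red.
Cell (r3,c4): row 3 has {red,blue,green}; column 4 has {red,blue} → yellow.
Cell (r4,c1): row 4 has {red,blue}; column 1 has {red,blue,green} → yellow.
Cell (r4,c4): row 4 has {red,blue,yellow}; column 4 has {red,blue,yellow} → green.

green yellow blue red / red green yellow blue / blue red green yellow / yellow blue red green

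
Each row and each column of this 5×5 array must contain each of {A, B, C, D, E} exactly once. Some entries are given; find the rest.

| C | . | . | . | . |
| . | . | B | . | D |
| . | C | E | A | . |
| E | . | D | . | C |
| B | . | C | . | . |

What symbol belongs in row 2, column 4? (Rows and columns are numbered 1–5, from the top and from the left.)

(r1,c3) = A
(r2,c1) = A
(r2,c2) = E
(r2,c4) = C

C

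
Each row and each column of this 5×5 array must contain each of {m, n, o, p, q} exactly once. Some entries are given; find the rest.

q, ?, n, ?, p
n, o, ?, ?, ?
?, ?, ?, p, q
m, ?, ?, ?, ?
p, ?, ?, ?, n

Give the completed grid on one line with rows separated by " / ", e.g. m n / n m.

Cell (r1,c2): row 1 has {n,p,q}; column 2 has {o} → m.
Cell (r1,c4): row 1 has {m,n,p,q}; column 4 has {p} → o.
Cell (r2,c5): row 2 has {n,o}; column 5 has {n,p,q} → m.
Cell (r3,c1): row 3 has {p,q}; column 1 has {m,n,p,q} → o.
Cell (r3,c2): row 3 has {o,p,q}; column 2 has {m,o} → n.
Cell (r3,c3): row 3 has {n,o,p,q}; column 3 has {n} → m.
Cell (r4,c5): row 4 has {m}; column 5 has {m,n,p,q} → o.
Cell (r5,c2): row 5 has {n,p}; column 2 has {m,n,o} → q.
Cell (r5,c3): row 5 has {n,p,q}; column 3 has {m,n} → o.
Cell (r5,c4): row 5 has {n,o,p,q}; column 4 has {o,p} → m.
Cell (r2,c4): row 2 has {m,n,o}; column 4 has {m,o,p} → q.
Cell (r4,c2): row 4 has {m,o}; column 2 has {m,n,o,q} → p.
Cell (r4,c3): row 4 has {m,o,p}; column 3 has {m,n,o} → q.
Cell (r4,c4): row 4 has {m,o,p,q}; column 4 has {m,o,p,q} → n.
Cell (r2,c3): row 2 has {m,n,o,q}; column 3 has {m,n,o,q} → p.

q m n o p / n o p q m / o n m p q / m p q n o / p q o m n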